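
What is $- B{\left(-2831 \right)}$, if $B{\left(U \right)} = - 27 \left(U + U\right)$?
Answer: $-152874$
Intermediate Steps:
$B{\left(U \right)} = - 54 U$ ($B{\left(U \right)} = - 27 \cdot 2 U = - 54 U$)
$- B{\left(-2831 \right)} = - \left(-54\right) \left(-2831\right) = \left(-1\right) 152874 = -152874$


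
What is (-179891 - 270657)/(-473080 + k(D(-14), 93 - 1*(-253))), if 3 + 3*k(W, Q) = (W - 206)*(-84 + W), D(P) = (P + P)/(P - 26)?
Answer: 19309200/20030593 ≈ 0.96399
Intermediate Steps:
D(P) = 2*P/(-26 + P) (D(P) = (2*P)/(-26 + P) = 2*P/(-26 + P))
k(W, Q) = -1 + (-206 + W)*(-84 + W)/3 (k(W, Q) = -1 + ((W - 206)*(-84 + W))/3 = -1 + ((-206 + W)*(-84 + W))/3 = -1 + (-206 + W)*(-84 + W)/3)
(-179891 - 270657)/(-473080 + k(D(-14), 93 - 1*(-253))) = (-179891 - 270657)/(-473080 + (5767 - 580*(-14)/(3*(-26 - 14)) + (2*(-14)/(-26 - 14))²/3)) = -450548/(-473080 + (5767 - 580*(-14)/(3*(-40)) + (2*(-14)/(-40))²/3)) = -450548/(-473080 + (5767 - 580*(-14)*(-1)/(3*40) + (2*(-14)*(-1/40))²/3)) = -450548/(-473080 + (5767 - 290/3*7/10 + (7/10)²/3)) = -450548/(-473080 + (5767 - 203/3 + (⅓)*(49/100))) = -450548/(-473080 + (5767 - 203/3 + 49/300)) = -450548/(-473080 + 1709849/300) = -450548/(-140214151/300) = -450548*(-300/140214151) = 19309200/20030593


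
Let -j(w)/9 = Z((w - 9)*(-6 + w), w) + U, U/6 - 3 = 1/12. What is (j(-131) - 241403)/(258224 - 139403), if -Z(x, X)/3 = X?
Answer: -490213/237642 ≈ -2.0628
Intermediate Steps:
U = 37/2 (U = 18 + 6/12 = 18 + 6*(1/12) = 18 + ½ = 37/2 ≈ 18.500)
Z(x, X) = -3*X
j(w) = -333/2 + 27*w (j(w) = -9*(-3*w + 37/2) = -9*(37/2 - 3*w) = -333/2 + 27*w)
(j(-131) - 241403)/(258224 - 139403) = ((-333/2 + 27*(-131)) - 241403)/(258224 - 139403) = ((-333/2 - 3537) - 241403)/118821 = (-7407/2 - 241403)*(1/118821) = -490213/2*1/118821 = -490213/237642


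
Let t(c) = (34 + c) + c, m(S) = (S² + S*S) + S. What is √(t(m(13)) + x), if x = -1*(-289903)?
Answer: √290639 ≈ 539.11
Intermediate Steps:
m(S) = S + 2*S² (m(S) = (S² + S²) + S = 2*S² + S = S + 2*S²)
t(c) = 34 + 2*c
x = 289903
√(t(m(13)) + x) = √((34 + 2*(13*(1 + 2*13))) + 289903) = √((34 + 2*(13*(1 + 26))) + 289903) = √((34 + 2*(13*27)) + 289903) = √((34 + 2*351) + 289903) = √((34 + 702) + 289903) = √(736 + 289903) = √290639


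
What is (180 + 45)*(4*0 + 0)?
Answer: 0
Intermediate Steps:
(180 + 45)*(4*0 + 0) = 225*(0 + 0) = 225*0 = 0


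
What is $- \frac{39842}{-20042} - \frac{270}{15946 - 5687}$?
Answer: $\frac{18333079}{9345949} \approx 1.9616$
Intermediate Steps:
$- \frac{39842}{-20042} - \frac{270}{15946 - 5687} = \left(-39842\right) \left(- \frac{1}{20042}\right) - \frac{270}{15946 - 5687} = \frac{1811}{911} - \frac{270}{10259} = \frac{18333079}{9345949}$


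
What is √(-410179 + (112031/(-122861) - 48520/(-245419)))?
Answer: I*√372922540474022915161605670/30152423759 ≈ 640.45*I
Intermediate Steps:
√(-410179 + (112031/(-122861) - 48520/(-245419))) = √(-410179 + (112031*(-1/122861) - 48520*(-1/245419))) = √(-410179 + (-112031/122861 + 48520/245419)) = √(-410179 - 21533320269/30152423759) = √(-12367912558363130/30152423759) = I*√372922540474022915161605670/30152423759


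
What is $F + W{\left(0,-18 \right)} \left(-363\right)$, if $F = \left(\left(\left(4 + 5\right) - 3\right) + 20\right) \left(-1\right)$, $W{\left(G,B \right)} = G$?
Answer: $-26$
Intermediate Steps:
$F = -26$ ($F = \left(\left(9 - 3\right) + 20\right) \left(-1\right) = \left(6 + 20\right) \left(-1\right) = 26 \left(-1\right) = -26$)
$F + W{\left(0,-18 \right)} \left(-363\right) = -26 + 0 \left(-363\right) = -26 + 0 = -26$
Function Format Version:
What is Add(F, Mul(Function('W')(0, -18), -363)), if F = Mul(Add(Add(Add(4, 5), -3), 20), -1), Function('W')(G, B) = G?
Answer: -26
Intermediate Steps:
F = -26 (F = Mul(Add(Add(9, -3), 20), -1) = Mul(Add(6, 20), -1) = Mul(26, -1) = -26)
Add(F, Mul(Function('W')(0, -18), -363)) = Add(-26, Mul(0, -363)) = Add(-26, 0) = -26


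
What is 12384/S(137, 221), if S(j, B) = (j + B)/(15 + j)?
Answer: 941184/179 ≈ 5258.0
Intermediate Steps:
S(j, B) = (B + j)/(15 + j)
12384/S(137, 221) = 12384/(((221 + 137)/(15 + 137))) = 12384/((358/152)) = 12384/(((1/152)*358)) = 12384/(179/76) = 12384*(76/179) = 941184/179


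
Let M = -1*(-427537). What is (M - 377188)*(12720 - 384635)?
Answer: -18725548335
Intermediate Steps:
M = 427537
(M - 377188)*(12720 - 384635) = (427537 - 377188)*(12720 - 384635) = 50349*(-371915) = -18725548335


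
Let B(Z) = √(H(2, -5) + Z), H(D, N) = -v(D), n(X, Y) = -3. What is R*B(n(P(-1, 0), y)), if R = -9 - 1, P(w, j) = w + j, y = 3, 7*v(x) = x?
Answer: -10*I*√161/7 ≈ -18.127*I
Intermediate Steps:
v(x) = x/7
P(w, j) = j + w
H(D, N) = -D/7
B(Z) = √(-2/7 + Z) (B(Z) = √(-⅐*2 + Z) = √(-2/7 + Z))
R = -10
R*B(n(P(-1, 0), y)) = -10*√(-14 + 49*(-3))/7 = -10*√(-14 - 147)/7 = -10*√(-161)/7 = -10*I*√161/7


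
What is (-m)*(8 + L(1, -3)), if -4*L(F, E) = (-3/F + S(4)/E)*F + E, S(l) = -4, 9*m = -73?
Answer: 4015/54 ≈ 74.352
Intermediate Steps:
m = -73/9 (m = (⅑)*(-73) = -73/9 ≈ -8.1111)
L(F, E) = -E/4 - F*(-4/E - 3/F)/4 (L(F, E) = -((-3/F - 4/E)*F + E)/4 = -((-4/E - 3/F)*F + E)/4 = -(F*(-4/E - 3/F) + E)/4 = -(E + F*(-4/E - 3/F))/4 = -E/4 - F*(-4/E - 3/F)/4)
(-m)*(8 + L(1, -3)) = (-1*(-73/9))*(8 + (1 - ¼*(-3)*(-3 - 3))/(-3)) = 73*(8 - (1 - ¼*(-3)*(-6))/3)/9 = 73*(8 - (1 - 9/2)/3)/9 = 73*(8 - ⅓*(-7/2))/9 = 73*(8 + 7/6)/9 = (73/9)*(55/6) = 4015/54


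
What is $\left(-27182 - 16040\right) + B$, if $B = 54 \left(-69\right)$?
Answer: $-46948$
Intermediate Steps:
$B = -3726$
$\left(-27182 - 16040\right) + B = \left(-27182 - 16040\right) - 3726 = -43222 - 3726 = -46948$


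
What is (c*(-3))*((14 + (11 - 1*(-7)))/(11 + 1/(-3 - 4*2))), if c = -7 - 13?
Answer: 176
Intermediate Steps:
c = -20
(c*(-3))*((14 + (11 - 1*(-7)))/(11 + 1/(-3 - 4*2))) = (-20*(-3))*((14 + (11 - 1*(-7)))/(11 + 1/(-3 - 4*2))) = 60*((14 + (11 + 7))/(11 + 1/(-3 - 8))) = 60*((14 + 18)/(11 + 1/(-11))) = 60*(32/(11 - 1/11)) = 60*(32/(120/11)) = 60*(32*(11/120)) = 60*(44/15) = 176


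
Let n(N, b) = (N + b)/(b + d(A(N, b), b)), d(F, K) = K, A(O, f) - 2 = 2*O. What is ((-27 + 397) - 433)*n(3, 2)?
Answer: -315/4 ≈ -78.750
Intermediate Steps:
A(O, f) = 2 + 2*O
n(N, b) = (N + b)/(2*b) (n(N, b) = (N + b)/(b + b) = (N + b)/((2*b)) = (N + b)*(1/(2*b)) = (N + b)/(2*b))
((-27 + 397) - 433)*n(3, 2) = ((-27 + 397) - 433)*((½)*(3 + 2)/2) = (370 - 433)*((½)*(½)*5) = -63*5/4 = -315/4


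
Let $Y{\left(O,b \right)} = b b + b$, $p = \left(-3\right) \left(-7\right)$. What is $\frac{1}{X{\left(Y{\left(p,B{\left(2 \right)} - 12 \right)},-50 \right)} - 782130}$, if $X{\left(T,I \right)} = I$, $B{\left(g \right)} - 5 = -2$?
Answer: $- \frac{1}{782180} \approx -1.2785 \cdot 10^{-6}$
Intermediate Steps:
$B{\left(g \right)} = 3$ ($B{\left(g \right)} = 5 - 2 = 3$)
$p = 21$
$Y{\left(O,b \right)} = b + b^{2}$ ($Y{\left(O,b \right)} = b^{2} + b = b + b^{2}$)
$\frac{1}{X{\left(Y{\left(p,B{\left(2 \right)} - 12 \right)},-50 \right)} - 782130} = \frac{1}{-50 - 782130} = \frac{1}{-782180} = - \frac{1}{782180}$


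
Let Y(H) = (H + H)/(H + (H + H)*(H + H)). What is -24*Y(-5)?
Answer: 48/19 ≈ 2.5263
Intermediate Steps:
Y(H) = 2*H/(H + 4*H**2) (Y(H) = (2*H)/(H + (2*H)*(2*H)) = (2*H)/(H + 4*H**2) = 2*H/(H + 4*H**2))
-24*Y(-5) = -48/(1 + 4*(-5)) = -48/(1 - 20) = -48/(-19) = -48*(-1)/19 = -24*(-2/19) = 48/19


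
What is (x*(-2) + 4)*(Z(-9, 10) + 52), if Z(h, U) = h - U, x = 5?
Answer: -198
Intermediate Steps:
(x*(-2) + 4)*(Z(-9, 10) + 52) = (5*(-2) + 4)*((-9 - 1*10) + 52) = (-10 + 4)*((-9 - 10) + 52) = -6*(-19 + 52) = -6*33 = -198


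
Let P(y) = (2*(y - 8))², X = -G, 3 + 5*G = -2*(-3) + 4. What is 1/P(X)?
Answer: 25/8836 ≈ 0.0028293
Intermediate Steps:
G = 7/5 (G = -⅗ + (-2*(-3) + 4)/5 = -⅗ + (6 + 4)/5 = -⅗ + (⅕)*10 = -⅗ + 2 = 7/5 ≈ 1.4000)
X = -7/5 (X = -1*7/5 = -7/5 ≈ -1.4000)
P(y) = (-16 + 2*y)² (P(y) = (2*(-8 + y))² = (-16 + 2*y)²)
1/P(X) = 1/(4*(-8 - 7/5)²) = 1/(4*(-47/5)²) = 1/(4*(2209/25)) = 1/(8836/25) = 25/8836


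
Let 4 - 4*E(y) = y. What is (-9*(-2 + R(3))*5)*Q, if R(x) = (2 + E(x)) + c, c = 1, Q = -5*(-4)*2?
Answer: -2250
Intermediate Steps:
E(y) = 1 - y/4
Q = 40 (Q = 20*2 = 40)
R(x) = 4 - x/4 (R(x) = (2 + (1 - x/4)) + 1 = (3 - x/4) + 1 = 4 - x/4)
(-9*(-2 + R(3))*5)*Q = -9*(-2 + (4 - 1/4*3))*5*40 = -9*(-2 + (4 - 3/4))*5*40 = -9*(-2 + 13/4)*5*40 = -45*5/4*40 = -9*25/4*40 = -225/4*40 = -2250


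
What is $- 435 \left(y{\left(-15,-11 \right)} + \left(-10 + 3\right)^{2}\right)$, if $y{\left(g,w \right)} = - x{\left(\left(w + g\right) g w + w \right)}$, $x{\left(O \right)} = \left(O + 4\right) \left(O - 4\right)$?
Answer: $8046863160$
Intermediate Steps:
$x{\left(O \right)} = \left(-4 + O\right) \left(4 + O\right)$ ($x{\left(O \right)} = \left(4 + O\right) \left(-4 + O\right) = \left(-4 + O\right) \left(4 + O\right)$)
$y{\left(g,w \right)} = 16 - \left(w + g w \left(g + w\right)\right)^{2}$ ($y{\left(g,w \right)} = - (-16 + \left(\left(w + g\right) g w + w\right)^{2}) = - (-16 + \left(\left(g + w\right) g w + w\right)^{2}) = - (-16 + \left(g \left(g + w\right) w + w\right)^{2}) = - (-16 + \left(g w \left(g + w\right) + w\right)^{2}) = - (-16 + \left(w + g w \left(g + w\right)\right)^{2}) = 16 - \left(w + g w \left(g + w\right)\right)^{2}$)
$- 435 \left(y{\left(-15,-11 \right)} + \left(-10 + 3\right)^{2}\right) = - 435 \left(\left(16 - \left(-11\right)^{2} \left(1 + \left(-15\right)^{2} - -165\right)^{2}\right) + \left(-10 + 3\right)^{2}\right) = - 435 \left(\left(16 - 121 \left(1 + 225 + 165\right)^{2}\right) + \left(-7\right)^{2}\right) = - 435 \left(\left(16 - 121 \cdot 391^{2}\right) + 49\right) = - 435 \left(\left(16 - 121 \cdot 152881\right) + 49\right) = - 435 \left(\left(16 - 18498601\right) + 49\right) = - 435 \left(-18498585 + 49\right) = \left(-435\right) \left(-18498536\right) = 8046863160$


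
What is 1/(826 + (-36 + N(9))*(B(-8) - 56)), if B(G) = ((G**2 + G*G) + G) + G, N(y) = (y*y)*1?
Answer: 1/3346 ≈ 0.00029886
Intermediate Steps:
N(y) = y**2 (N(y) = y**2*1 = y**2)
B(G) = 2*G + 2*G**2 (B(G) = ((G**2 + G**2) + G) + G = (2*G**2 + G) + G = (G + 2*G**2) + G = 2*G + 2*G**2)
1/(826 + (-36 + N(9))*(B(-8) - 56)) = 1/(826 + (-36 + 9**2)*(2*(-8)*(1 - 8) - 56)) = 1/(826 + (-36 + 81)*(2*(-8)*(-7) - 56)) = 1/(826 + 45*(112 - 56)) = 1/(826 + 45*56) = 1/(826 + 2520) = 1/3346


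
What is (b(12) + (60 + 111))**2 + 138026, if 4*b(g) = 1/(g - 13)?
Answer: 2674905/16 ≈ 1.6718e+5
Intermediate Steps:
b(g) = 1/(4*(-13 + g)) (b(g) = 1/(4*(g - 13)) = 1/(4*(-13 + g)))
(b(12) + (60 + 111))**2 + 138026 = (1/(4*(-13 + 12)) + (60 + 111))**2 + 138026 = ((1/4)/(-1) + 171)**2 + 138026 = ((1/4)*(-1) + 171)**2 + 138026 = (-1/4 + 171)**2 + 138026 = (683/4)**2 + 138026 = 466489/16 + 138026 = 2674905/16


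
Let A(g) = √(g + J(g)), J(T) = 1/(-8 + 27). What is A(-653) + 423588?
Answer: 423588 + I*√235714/19 ≈ 4.2359e+5 + 25.553*I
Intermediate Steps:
J(T) = 1/19
A(g) = √(1/19 + g) (A(g) = √(g + 1/19) = √(1/19 + g))
A(-653) + 423588 = √(19 + 361*(-653))/19 + 423588 = √(19 - 235733)/19 + 423588 = √(-235714)/19 + 423588 = (I*√235714)/19 + 423588 = I*√235714/19 + 423588 = 423588 + I*√235714/19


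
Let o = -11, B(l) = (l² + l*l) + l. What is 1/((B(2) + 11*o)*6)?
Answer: -1/666 ≈ -0.0015015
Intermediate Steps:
B(l) = l + 2*l² (B(l) = (l² + l²) + l = 2*l² + l = l + 2*l²)
1/((B(2) + 11*o)*6) = 1/((2*(1 + 2*2) + 11*(-11))*6) = 1/((2*(1 + 4) - 121)*6) = 1/((2*5 - 121)*6) = 1/((10 - 121)*6) = 1/(-111*6) = 1/(-666) = -1/666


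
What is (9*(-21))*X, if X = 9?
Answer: -1701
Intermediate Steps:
(9*(-21))*X = (9*(-21))*9 = -189*9 = -1701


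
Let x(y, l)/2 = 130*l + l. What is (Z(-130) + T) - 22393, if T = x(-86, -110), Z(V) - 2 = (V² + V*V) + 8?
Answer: -17403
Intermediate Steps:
Z(V) = 10 + 2*V² (Z(V) = 2 + ((V² + V*V) + 8) = 2 + ((V² + V²) + 8) = 2 + (2*V² + 8) = 2 + (8 + 2*V²) = 10 + 2*V²)
x(y, l) = 262*l (x(y, l) = 2*(130*l + l) = 2*(131*l) = 262*l)
T = -28820 (T = 262*(-110) = -28820)
(Z(-130) + T) - 22393 = ((10 + 2*(-130)²) - 28820) - 22393 = ((10 + 2*16900) - 28820) - 22393 = ((10 + 33800) - 28820) - 22393 = (33810 - 28820) - 22393 = 4990 - 22393 = -17403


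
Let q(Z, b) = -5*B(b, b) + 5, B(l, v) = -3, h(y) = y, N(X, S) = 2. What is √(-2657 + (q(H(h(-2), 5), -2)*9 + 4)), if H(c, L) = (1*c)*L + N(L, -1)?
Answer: I*√2473 ≈ 49.729*I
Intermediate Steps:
H(c, L) = 2 + L*c (H(c, L) = (1*c)*L + 2 = c*L + 2 = L*c + 2 = 2 + L*c)
q(Z, b) = 20 (q(Z, b) = -5*(-3) + 5 = 15 + 5 = 20)
√(-2657 + (q(H(h(-2), 5), -2)*9 + 4)) = √(-2657 + (20*9 + 4)) = √(-2657 + (180 + 4)) = √(-2657 + 184) = √(-2473) = I*√2473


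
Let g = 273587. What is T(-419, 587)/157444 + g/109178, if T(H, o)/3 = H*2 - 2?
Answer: 1528553681/613907894 ≈ 2.4899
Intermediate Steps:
T(H, o) = -6 + 6*H (T(H, o) = 3*(H*2 - 2) = 3*(2*H - 2) = 3*(-2 + 2*H) = -6 + 6*H)
T(-419, 587)/157444 + g/109178 = (-6 + 6*(-419))/157444 + 273587/109178 = (-6 - 2514)*(1/157444) + 273587*(1/109178) = -2520*1/157444 + 273587/109178 = -90/5623 + 273587/109178 = 1528553681/613907894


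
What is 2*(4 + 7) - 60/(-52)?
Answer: 301/13 ≈ 23.154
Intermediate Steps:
2*(4 + 7) - 60/(-52) = 2*11 - 1/52*(-60) = 22 + 15/13 = 301/13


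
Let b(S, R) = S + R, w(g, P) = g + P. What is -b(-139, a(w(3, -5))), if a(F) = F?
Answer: 141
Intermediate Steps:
w(g, P) = P + g
b(S, R) = R + S
-b(-139, a(w(3, -5))) = -((-5 + 3) - 139) = -(-2 - 139) = -1*(-141) = 141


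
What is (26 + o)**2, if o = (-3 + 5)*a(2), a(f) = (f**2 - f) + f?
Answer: 1156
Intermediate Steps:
a(f) = f**2
o = 8 (o = (-3 + 5)*2**2 = 2*4 = 8)
(26 + o)**2 = (26 + 8)**2 = 34**2 = 1156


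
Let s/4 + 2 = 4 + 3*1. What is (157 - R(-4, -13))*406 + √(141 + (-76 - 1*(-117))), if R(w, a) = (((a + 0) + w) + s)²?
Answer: 60088 + √182 ≈ 60102.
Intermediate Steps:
s = 20 (s = -8 + 4*(4 + 3*1) = -8 + 4*(4 + 3) = -8 + 4*7 = -8 + 28 = 20)
R(w, a) = (20 + a + w)² (R(w, a) = (((a + 0) + w) + 20)² = ((a + w) + 20)² = (20 + a + w)²)
(157 - R(-4, -13))*406 + √(141 + (-76 - 1*(-117))) = (157 - (20 - 13 - 4)²)*406 + √(141 + (-76 - 1*(-117))) = (157 - 1*3²)*406 + √(141 + (-76 + 117)) = (157 - 1*9)*406 + √(141 + 41) = (157 - 9)*406 + √182 = 148*406 + √182 = 60088 + √182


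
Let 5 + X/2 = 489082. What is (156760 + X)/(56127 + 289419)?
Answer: 7183/2187 ≈ 3.2844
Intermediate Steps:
X = 978154 (X = -10 + 2*489082 = -10 + 978164 = 978154)
(156760 + X)/(56127 + 289419) = (156760 + 978154)/(56127 + 289419) = 1134914/345546 = 1134914*(1/345546) = 7183/2187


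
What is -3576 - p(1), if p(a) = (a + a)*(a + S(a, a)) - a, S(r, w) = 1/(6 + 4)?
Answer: -17886/5 ≈ -3577.2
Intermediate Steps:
S(r, w) = 1/10
p(a) = -a + 2*a*(1/10 + a) (p(a) = (a + a)*(a + 1/10) - a = (2*a)*(1/10 + a) - a = 2*a*(1/10 + a) - a = -a + 2*a*(1/10 + a))
-3576 - p(1) = -3576 - 2*(-2 + 5*1)/5 = -3576 - 2*(-2 + 5)/5 = -3576 - 2*3/5 = -3576 - 1*6/5 = -3576 - 6/5 = -17886/5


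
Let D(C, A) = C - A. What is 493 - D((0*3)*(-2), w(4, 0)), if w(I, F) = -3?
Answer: 490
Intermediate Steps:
493 - D((0*3)*(-2), w(4, 0)) = 493 - ((0*3)*(-2) - 1*(-3)) = 493 - (0*(-2) + 3) = 493 - (0 + 3) = 493 - 1*3 = 493 - 3 = 490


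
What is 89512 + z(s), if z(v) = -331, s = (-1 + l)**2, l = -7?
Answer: 89181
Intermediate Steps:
s = 64 (s = (-1 - 7)**2 = (-8)**2 = 64)
89512 + z(s) = 89512 - 331 = 89181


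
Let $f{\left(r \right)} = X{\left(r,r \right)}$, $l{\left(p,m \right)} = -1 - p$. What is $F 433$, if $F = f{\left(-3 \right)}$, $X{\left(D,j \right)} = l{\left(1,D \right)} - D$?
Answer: $433$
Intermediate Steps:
$X{\left(D,j \right)} = -2 - D$ ($X{\left(D,j \right)} = \left(-1 - 1\right) - D = -2 - D$)
$f{\left(r \right)} = -2 - r$
$F = 1$ ($F = -2 - -3 = -2 + 3 = 1$)
$F 433 = 1 \cdot 433 = 433$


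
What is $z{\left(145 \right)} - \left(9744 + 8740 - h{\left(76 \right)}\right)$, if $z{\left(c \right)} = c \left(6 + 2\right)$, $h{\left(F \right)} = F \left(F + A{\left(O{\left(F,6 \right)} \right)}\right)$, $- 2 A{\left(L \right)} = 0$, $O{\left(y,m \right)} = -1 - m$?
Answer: $-11548$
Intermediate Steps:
$A{\left(L \right)} = 0$ ($A{\left(L \right)} = \left(- \frac{1}{2}\right) 0 = 0$)
$h{\left(F \right)} = F^{2}$ ($h{\left(F \right)} = F \left(F + 0\right) = F F = F^{2}$)
$z{\left(c \right)} = 8 c$ ($z{\left(c \right)} = c 8 = 8 c$)
$z{\left(145 \right)} - \left(9744 + 8740 - h{\left(76 \right)}\right) = 8 \cdot 145 - \left(9744 - 5776 + 8740\right) = 1160 + \left(5776 - \left(9744 + 8740\right)\right) = 1160 + \left(5776 - 18484\right) = 1160 - 12708 = -11548$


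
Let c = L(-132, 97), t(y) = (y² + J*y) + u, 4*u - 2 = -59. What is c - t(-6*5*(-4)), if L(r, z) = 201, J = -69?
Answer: -23619/4 ≈ -5904.8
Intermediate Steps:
u = -57/4 (u = ½ + (¼)*(-59) = ½ - 59/4 = -57/4 ≈ -14.250)
t(y) = -57/4 + y² - 69*y (t(y) = (y² - 69*y) - 57/4 = -57/4 + y² - 69*y)
c = 201
c - t(-6*5*(-4)) = 201 - (-57/4 + (-6*5*(-4))² - 69*(-6*5)*(-4)) = 201 - (-57/4 + (-30*(-4))² - (-2070)*(-4)) = 201 - (-57/4 + 120² - 69*120) = 201 - (-57/4 + 14400 - 8280) = 201 - 1*24423/4 = 201 - 24423/4 = -23619/4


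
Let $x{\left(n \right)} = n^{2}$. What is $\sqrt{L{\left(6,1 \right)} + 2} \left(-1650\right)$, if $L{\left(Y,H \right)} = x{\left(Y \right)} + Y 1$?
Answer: $- 3300 \sqrt{11} \approx -10945.0$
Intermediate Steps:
$L{\left(Y,H \right)} = Y + Y^{2}$ ($L{\left(Y,H \right)} = Y^{2} + Y 1 = Y^{2} + Y = Y + Y^{2}$)
$\sqrt{L{\left(6,1 \right)} + 2} \left(-1650\right) = \sqrt{6 \left(1 + 6\right) + 2} \left(-1650\right) = \sqrt{6 \cdot 7 + 2} \left(-1650\right) = \sqrt{42 + 2} \left(-1650\right) = \sqrt{44} \left(-1650\right) = 2 \sqrt{11} \left(-1650\right) = - 3300 \sqrt{11}$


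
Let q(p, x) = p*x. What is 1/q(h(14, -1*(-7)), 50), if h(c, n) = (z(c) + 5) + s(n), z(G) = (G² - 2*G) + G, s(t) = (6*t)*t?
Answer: 1/24050 ≈ 4.1580e-5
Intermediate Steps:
s(t) = 6*t²
z(G) = G² - G
h(c, n) = 5 + 6*n² + c*(-1 + c) (h(c, n) = (c*(-1 + c) + 5) + 6*n² = (5 + c*(-1 + c)) + 6*n² = 5 + 6*n² + c*(-1 + c))
1/q(h(14, -1*(-7)), 50) = 1/((5 + 6*(-1*(-7))² + 14*(-1 + 14))*50) = 1/((5 + 6*7² + 14*13)*50) = 1/((5 + 6*49 + 182)*50) = 1/((5 + 294 + 182)*50) = 1/(481*50) = 1/24050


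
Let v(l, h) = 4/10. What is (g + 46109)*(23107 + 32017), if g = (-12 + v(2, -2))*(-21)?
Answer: 12775703612/5 ≈ 2.5551e+9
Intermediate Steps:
v(l, h) = ⅖ (v(l, h) = 4*(⅒) = ⅖)
g = 1218/5 (g = (-12 + ⅖)*(-21) = -58/5*(-21) = 1218/5 ≈ 243.60)
(g + 46109)*(23107 + 32017) = (1218/5 + 46109)*(23107 + 32017) = (231763/5)*55124 = 12775703612/5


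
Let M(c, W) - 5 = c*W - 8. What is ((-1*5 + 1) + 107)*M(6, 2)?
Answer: 927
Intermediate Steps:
M(c, W) = -3 + W*c (M(c, W) = 5 + (c*W - 8) = 5 + (W*c - 8) = 5 + (-8 + W*c) = -3 + W*c)
((-1*5 + 1) + 107)*M(6, 2) = ((-1*5 + 1) + 107)*(-3 + 2*6) = ((-5 + 1) + 107)*(-3 + 12) = (-4 + 107)*9 = 103*9 = 927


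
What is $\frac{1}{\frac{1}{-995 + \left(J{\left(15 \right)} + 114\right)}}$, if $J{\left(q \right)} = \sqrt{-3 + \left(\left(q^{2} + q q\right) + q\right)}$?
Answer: $-881 + \sqrt{462} \approx -859.51$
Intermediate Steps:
$J{\left(q \right)} = \sqrt{-3 + q + 2 q^{2}}$ ($J{\left(q \right)} = \sqrt{-3 + \left(\left(q^{2} + q^{2}\right) + q\right)} = \sqrt{-3 + \left(2 q^{2} + q\right)} = \sqrt{-3 + \left(q + 2 q^{2}\right)} = \sqrt{-3 + q + 2 q^{2}}$)
$\frac{1}{\frac{1}{-995 + \left(J{\left(15 \right)} + 114\right)}} = \frac{1}{\frac{1}{-995 + \left(\sqrt{-3 + 15 + 2 \cdot 15^{2}} + 114\right)}} = \frac{1}{\frac{1}{-995 + \left(\sqrt{-3 + 15 + 2 \cdot 225} + 114\right)}} = \frac{1}{\frac{1}{-995 + \left(\sqrt{-3 + 15 + 450} + 114\right)}} = \frac{1}{\frac{1}{-995 + \left(\sqrt{462} + 114\right)}} = \frac{1}{\frac{1}{-995 + \left(114 + \sqrt{462}\right)}} = \frac{1}{\frac{1}{-881 + \sqrt{462}}} = -881 + \sqrt{462}$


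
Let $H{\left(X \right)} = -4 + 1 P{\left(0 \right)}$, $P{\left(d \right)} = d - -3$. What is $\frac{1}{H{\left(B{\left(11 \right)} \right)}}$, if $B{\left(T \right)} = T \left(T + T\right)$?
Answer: $-1$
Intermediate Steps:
$B{\left(T \right)} = 2 T^{2}$ ($B{\left(T \right)} = T 2 T = 2 T^{2}$)
$P{\left(d \right)} = 3 + d$ ($P{\left(d \right)} = d + 3 = 3 + d$)
$H{\left(X \right)} = -1$ ($H{\left(X \right)} = -4 + 1 \left(3 + 0\right) = -4 + 1 \cdot 3 = -4 + 3 = -1$)
$\frac{1}{H{\left(B{\left(11 \right)} \right)}} = \frac{1}{-1} = -1$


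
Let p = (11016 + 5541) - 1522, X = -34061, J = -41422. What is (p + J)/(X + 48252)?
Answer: -26387/14191 ≈ -1.8594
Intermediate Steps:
p = 15035 (p = 16557 - 1522 = 15035)
(p + J)/(X + 48252) = (15035 - 41422)/(-34061 + 48252) = -26387/14191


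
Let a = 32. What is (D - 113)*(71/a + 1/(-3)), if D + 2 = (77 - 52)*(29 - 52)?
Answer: -20815/16 ≈ -1300.9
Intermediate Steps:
D = -577 (D = -2 + (77 - 52)*(29 - 52) = -2 + 25*(-23) = -2 - 575 = -577)
(D - 113)*(71/a + 1/(-3)) = (-577 - 113)*(71/32 + 1/(-3)) = -690*(71*(1/32) + 1*(-⅓)) = -690*(71/32 - ⅓) = -690*181/96 = -20815/16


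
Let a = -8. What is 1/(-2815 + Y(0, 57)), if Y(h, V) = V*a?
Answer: -1/3271 ≈ -0.00030572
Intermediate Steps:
Y(h, V) = -8*V (Y(h, V) = V*(-8) = -8*V)
1/(-2815 + Y(0, 57)) = 1/(-2815 - 8*57) = 1/(-2815 - 456) = 1/(-3271) = -1/3271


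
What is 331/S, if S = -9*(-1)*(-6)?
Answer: -331/54 ≈ -6.1296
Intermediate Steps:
S = -54 (S = 9*(-6) = -54)
331/S = 331/(-54) = 331*(-1/54) = -331/54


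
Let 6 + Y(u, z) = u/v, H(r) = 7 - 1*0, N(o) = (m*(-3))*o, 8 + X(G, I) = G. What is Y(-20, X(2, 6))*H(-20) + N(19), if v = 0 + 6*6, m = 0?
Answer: -413/9 ≈ -45.889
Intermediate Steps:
X(G, I) = -8 + G
v = 36 (v = 0 + 36 = 36)
N(o) = 0 (N(o) = (0*(-3))*o = 0*o = 0)
H(r) = 7 (H(r) = 7 + 0 = 7)
Y(u, z) = -6 + u/36
Y(-20, X(2, 6))*H(-20) + N(19) = (-6 + (1/36)*(-20))*7 + 0 = (-6 - 5/9)*7 + 0 = -59/9*7 + 0 = -413/9 + 0 = -413/9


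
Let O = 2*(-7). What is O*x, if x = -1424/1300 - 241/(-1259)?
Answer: 5178306/409175 ≈ 12.655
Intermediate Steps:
O = -14
x = -369879/409175 (x = -1424*1/1300 - 241*(-1/1259) = -356/325 + 241/1259 = -369879/409175 ≈ -0.90396)
O*x = -14*(-369879/409175) = 5178306/409175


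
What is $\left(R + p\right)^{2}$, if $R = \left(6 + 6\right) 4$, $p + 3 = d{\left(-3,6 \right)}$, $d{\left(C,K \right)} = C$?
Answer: $1764$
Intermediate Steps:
$p = -6$ ($p = -3 - 3 = -6$)
$R = 48$ ($R = 12 \cdot 4 = 48$)
$\left(R + p\right)^{2} = \left(48 - 6\right)^{2} = 42^{2} = 1764$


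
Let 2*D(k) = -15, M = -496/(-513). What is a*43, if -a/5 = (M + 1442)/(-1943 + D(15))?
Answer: 318304060/2001213 ≈ 159.06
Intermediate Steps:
M = 496/513 (M = -496*(-1/513) = 496/513 ≈ 0.96686)
D(k) = -15/2 (D(k) = (1/2)*(-15) = -15/2)
a = 7402420/2001213 (a = -5*(496/513 + 1442)/(-1943 - 15/2) = -3701210/(513*(-3901/2)) = -3701210*(-2)/(513*3901) = -5*(-1480484/2001213) = 7402420/2001213 ≈ 3.6990)
a*43 = (7402420/2001213)*43 = 318304060/2001213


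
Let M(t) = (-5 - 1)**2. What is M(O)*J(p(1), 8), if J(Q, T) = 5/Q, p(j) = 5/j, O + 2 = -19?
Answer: 36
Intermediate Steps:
O = -21 (O = -2 - 19 = -21)
M(t) = 36 (M(t) = (-6)**2 = 36)
M(O)*J(p(1), 8) = 36*(5/((5/1))) = 36*(5/((5*1))) = 36*(5/5) = 36*(5*(1/5)) = 36*1 = 36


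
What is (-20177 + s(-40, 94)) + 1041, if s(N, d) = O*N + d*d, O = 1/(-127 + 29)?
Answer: -504680/49 ≈ -10300.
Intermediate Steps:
O = -1/98 (O = 1/(-98) = -1/98 ≈ -0.010204)
s(N, d) = d**2 - N/98 (s(N, d) = -N/98 + d*d = -N/98 + d**2 = d**2 - N/98)
(-20177 + s(-40, 94)) + 1041 = (-20177 + (94**2 - 1/98*(-40))) + 1041 = (-20177 + (8836 + 20/49)) + 1041 = (-20177 + 432984/49) + 1041 = -555689/49 + 1041 = -504680/49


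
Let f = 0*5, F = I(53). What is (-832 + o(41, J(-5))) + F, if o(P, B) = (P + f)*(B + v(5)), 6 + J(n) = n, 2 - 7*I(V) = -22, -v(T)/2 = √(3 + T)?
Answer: -8957/7 - 164*√2 ≈ -1511.5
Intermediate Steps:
v(T) = -2*√(3 + T)
I(V) = 24/7 (I(V) = 2/7 - ⅐*(-22) = 2/7 + 22/7 = 24/7)
F = 24/7 ≈ 3.4286
J(n) = -6 + n
f = 0
o(P, B) = P*(B - 4*√2) (o(P, B) = (P + 0)*(B - 2*√(3 + 5)) = P*(B - 4*√2))
(-832 + o(41, J(-5))) + F = (-832 + 41*((-6 - 5) - 4*√2)) + 24/7 = (-832 + 41*(-11 - 4*√2)) + 24/7 = (-832 + (-451 - 164*√2)) + 24/7 = (-1283 - 164*√2) + 24/7 = -8957/7 - 164*√2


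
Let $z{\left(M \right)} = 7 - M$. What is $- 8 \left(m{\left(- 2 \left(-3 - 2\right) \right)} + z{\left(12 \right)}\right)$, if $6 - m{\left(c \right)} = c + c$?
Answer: $152$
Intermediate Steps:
$m{\left(c \right)} = 6 - 2 c$ ($m{\left(c \right)} = 6 - \left(c + c\right) = 6 - 2 c$)
$- 8 \left(m{\left(- 2 \left(-3 - 2\right) \right)} + z{\left(12 \right)}\right) = - 8 \left(\left(6 - 2 \left(- 2 \left(-3 - 2\right)\right)\right) + \left(7 - 12\right)\right) = - 8 \left(\left(6 - 2 \left(\left(-2\right) \left(-5\right)\right)\right) + \left(7 - 12\right)\right) = - 8 \left(\left(6 - 20\right) - 5\right) = - 8 \left(-14 - 5\right) = \left(-8\right) \left(-19\right) = 152$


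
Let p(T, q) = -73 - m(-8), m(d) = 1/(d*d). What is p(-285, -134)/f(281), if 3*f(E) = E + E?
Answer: -14019/35968 ≈ -0.38976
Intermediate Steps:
m(d) = d⁻² (m(d) = 1/(d²) = d⁻²)
f(E) = 2*E/3 (f(E) = (E + E)/3 = (2*E)/3 = 2*E/3)
p(T, q) = -4673/64 (p(T, q) = -73 - 1/(-8)² = -73 - 1*1/64 = -73 - 1/64 = -4673/64)
p(-285, -134)/f(281) = -4673/(64*((⅔)*281)) = -4673/(64*562/3) = -4673/64*3/562 = -14019/35968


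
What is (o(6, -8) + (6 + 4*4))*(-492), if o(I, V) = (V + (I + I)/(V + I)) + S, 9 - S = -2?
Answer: -9348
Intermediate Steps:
S = 11 (S = 9 - 1*(-2) = 9 + 2 = 11)
o(I, V) = 11 + V + 2*I/(I + V) (o(I, V) = (V + (I + I)/(V + I)) + 11 = (V + (2*I)/(I + V)) + 11 = (V + 2*I/(I + V)) + 11 = 11 + V + 2*I/(I + V))
(o(6, -8) + (6 + 4*4))*(-492) = (((-8)² + 11*(-8) + 13*6 + 6*(-8))/(6 - 8) + (6 + 4*4))*(-492) = ((64 - 88 + 78 - 48)/(-2) + (6 + 16))*(-492) = (-½*6 + 22)*(-492) = (-3 + 22)*(-492) = 19*(-492) = -9348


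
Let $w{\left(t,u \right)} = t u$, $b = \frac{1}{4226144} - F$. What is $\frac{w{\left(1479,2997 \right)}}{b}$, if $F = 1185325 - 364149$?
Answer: $- \frac{18732649527072}{3470408025343} \approx -5.3978$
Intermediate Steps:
$F = 821176$ ($F = 1185325 - 364149 = 821176$)
$b = - \frac{3470408025343}{4226144}$ ($b = \frac{1}{4226144} - 821176 = - \frac{3470408025343}{4226144} \approx -8.2118 \cdot 10^{5}$)
$\frac{w{\left(1479,2997 \right)}}{b} = \frac{1479 \cdot 2997}{- \frac{3470408025343}{4226144}} = 4432563 \left(- \frac{4226144}{3470408025343}\right) = - \frac{18732649527072}{3470408025343}$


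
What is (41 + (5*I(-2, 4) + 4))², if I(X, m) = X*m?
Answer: 25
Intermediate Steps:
(41 + (5*I(-2, 4) + 4))² = (41 + (5*(-2*4) + 4))² = (41 + (5*(-8) + 4))² = (41 + (-40 + 4))² = (41 - 36)² = 5² = 25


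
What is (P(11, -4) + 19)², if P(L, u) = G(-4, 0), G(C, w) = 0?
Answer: 361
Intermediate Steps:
P(L, u) = 0
(P(11, -4) + 19)² = (0 + 19)² = 19² = 361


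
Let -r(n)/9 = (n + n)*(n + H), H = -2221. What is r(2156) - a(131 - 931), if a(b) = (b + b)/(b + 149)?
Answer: 1642158920/651 ≈ 2.5225e+6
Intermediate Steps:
a(b) = 2*b/(149 + b) (a(b) = (2*b)/(149 + b) = 2*b/(149 + b))
r(n) = -18*n*(-2221 + n) (r(n) = -9*(n + n)*(n - 2221) = -9*2*n*(-2221 + n) = -18*n*(-2221 + n))
r(2156) - a(131 - 931) = 18*2156*(2221 - 1*2156) - 2*(131 - 931)/(149 + (131 - 931)) = 18*2156*(2221 - 2156) - 2*(-800)/(149 - 800) = 18*2156*65 - 2*(-800)/(-651) = 2522520 - 2*(-800)*(-1)/651 = 2522520 - 1*1600/651 = 2522520 - 1600/651 = 1642158920/651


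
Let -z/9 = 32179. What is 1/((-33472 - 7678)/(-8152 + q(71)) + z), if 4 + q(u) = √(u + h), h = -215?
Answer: -963236355694/278958984340058489 - 24690*I/278958984340058489 ≈ -3.453e-6 - 8.8508e-14*I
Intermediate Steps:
z = -289611 (z = -9*32179 = -289611)
q(u) = -4 + √(-215 + u) (q(u) = -4 + √(u - 215) = -4 + √(-215 + u))
1/((-33472 - 7678)/(-8152 + q(71)) + z) = 1/((-33472 - 7678)/(-8152 + (-4 + √(-215 + 71))) - 289611) = 1/(-41150/(-8152 + (-4 + √(-144))) - 289611) = 1/(-41150/(-8152 + (-4 + 12*I)) - 289611) = 1/(-41150*(-8156 - 12*I)/66520480 - 289611) = 1/(-4115*(-8156 - 12*I)/6652048 - 289611) = 1/(-289611 - 4115*(-8156 - 12*I)/6652048)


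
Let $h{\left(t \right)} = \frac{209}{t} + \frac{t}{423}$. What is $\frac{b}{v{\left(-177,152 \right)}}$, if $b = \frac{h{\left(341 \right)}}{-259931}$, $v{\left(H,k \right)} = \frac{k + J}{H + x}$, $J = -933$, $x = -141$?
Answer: $- \frac{1972448}{887339711181} \approx -2.2229 \cdot 10^{-6}$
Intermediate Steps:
$v{\left(H,k \right)} = \frac{-933 + k}{-141 + H}$ ($v{\left(H,k \right)} = \frac{k - 933}{H - 141} = \frac{-933 + k}{-141 + H}$)
$h{\left(t \right)} = \frac{209}{t} + \frac{t}{423}$ ($h{\left(t \right)} = \frac{209}{t} + t \frac{1}{423} = \frac{209}{t} + \frac{t}{423}$)
$b = - \frac{18608}{3408475203}$ ($b = \frac{\frac{209}{341} + \frac{1}{423} \cdot 341}{-259931} = \left(209 \cdot \frac{1}{341} + \frac{341}{423}\right) \left(- \frac{1}{259931}\right) = \left(\frac{19}{31} + \frac{341}{423}\right) \left(- \frac{1}{259931}\right) = \frac{18608}{13113} \left(- \frac{1}{259931}\right) = - \frac{18608}{3408475203} \approx -5.4593 \cdot 10^{-6}$)
$\frac{b}{v{\left(-177,152 \right)}} = - \frac{18608}{3408475203 \frac{-933 + 152}{-141 - 177}} = - \frac{18608}{3408475203 \frac{1}{-318} \left(-781\right)} = - \frac{18608}{3408475203 \left(\left(- \frac{1}{318}\right) \left(-781\right)\right)} = - \frac{18608}{3408475203 \cdot \frac{781}{318}} = \left(- \frac{18608}{3408475203}\right) \frac{318}{781} = - \frac{1972448}{887339711181}$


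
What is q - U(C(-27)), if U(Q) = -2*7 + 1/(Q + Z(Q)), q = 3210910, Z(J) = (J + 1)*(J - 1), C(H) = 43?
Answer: 6071857283/1891 ≈ 3.2109e+6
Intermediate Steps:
Z(J) = (1 + J)*(-1 + J)
U(Q) = -14 + 1/(-1 + Q + Q**2) (U(Q) = -2*7 + 1/(Q + (-1 + Q**2)) = -14 + 1/(-1 + Q + Q**2))
q - U(C(-27)) = 3210910 - (15 - 14*43 - 14*43**2)/(-1 + 43 + 43**2) = 3210910 - (15 - 602 - 14*1849)/(-1 + 43 + 1849) = 3210910 - (15 - 602 - 25886)/1891 = 3210910 - (-26473)/1891 = 3210910 - 1*(-26473/1891) = 3210910 + 26473/1891 = 6071857283/1891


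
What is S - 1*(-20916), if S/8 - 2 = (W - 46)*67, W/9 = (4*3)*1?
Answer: 54164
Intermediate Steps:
W = 108 (W = 9*((4*3)*1) = 9*(12*1) = 9*12 = 108)
S = 33248 (S = 16 + 8*((108 - 46)*67) = 16 + 8*(62*67) = 16 + 8*4154 = 16 + 33232 = 33248)
S - 1*(-20916) = 33248 - 1*(-20916) = 33248 + 20916 = 54164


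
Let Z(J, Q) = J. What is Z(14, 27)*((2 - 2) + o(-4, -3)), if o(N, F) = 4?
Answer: 56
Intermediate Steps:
Z(14, 27)*((2 - 2) + o(-4, -3)) = 14*((2 - 2) + 4) = 14*(0 + 4) = 14*4 = 56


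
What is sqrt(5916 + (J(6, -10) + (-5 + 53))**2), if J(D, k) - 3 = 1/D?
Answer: 5*sqrt(12289)/6 ≈ 92.380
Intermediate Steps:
J(D, k) = 3 + 1/D
sqrt(5916 + (J(6, -10) + (-5 + 53))**2) = sqrt(5916 + ((3 + 1/6) + (-5 + 53))**2) = sqrt(5916 + ((3 + 1/6) + 48)**2) = sqrt(5916 + (19/6 + 48)**2) = sqrt(5916 + (307/6)**2) = sqrt(5916 + 94249/36) = sqrt(307225/36) = 5*sqrt(12289)/6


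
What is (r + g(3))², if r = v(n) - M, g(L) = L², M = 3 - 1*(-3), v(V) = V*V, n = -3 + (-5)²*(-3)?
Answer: 37051569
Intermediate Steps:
n = -78 (n = -3 + 25*(-3) = -3 - 75 = -78)
v(V) = V²
M = 6 (M = 3 + 3 = 6)
r = 6078 (r = (-78)² - 1*6 = 6084 - 6 = 6078)
(r + g(3))² = (6078 + 3²)² = (6078 + 9)² = 6087² = 37051569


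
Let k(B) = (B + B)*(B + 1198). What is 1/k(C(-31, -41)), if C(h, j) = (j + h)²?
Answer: 1/66168576 ≈ 1.5113e-8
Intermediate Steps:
C(h, j) = (h + j)²
k(B) = 2*B*(1198 + B) (k(B) = (2*B)*(1198 + B) = 2*B*(1198 + B))
1/k(C(-31, -41)) = 1/(2*(-31 - 41)²*(1198 + (-31 - 41)²)) = 1/(2*(-72)²*(1198 + (-72)²)) = 1/(2*5184*(1198 + 5184)) = 1/(2*5184*6382) = 1/66168576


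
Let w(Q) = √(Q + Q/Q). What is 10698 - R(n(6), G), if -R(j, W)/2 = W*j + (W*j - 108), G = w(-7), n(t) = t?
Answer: 10482 + 24*I*√6 ≈ 10482.0 + 58.788*I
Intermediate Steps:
w(Q) = √(1 + Q) (w(Q) = √(Q + 1) = √(1 + Q))
G = I*√6 (G = √(1 - 7) = √(-6) = I*√6 ≈ 2.4495*I)
R(j, W) = 216 - 4*W*j (R(j, W) = -2*(W*j + (W*j - 108)) = -2*(W*j + (-108 + W*j)) = -2*(-108 + 2*W*j) = 216 - 4*W*j)
10698 - R(n(6), G) = 10698 - (216 - 4*I*√6*6) = 10698 - (216 - 24*I*√6) = 10698 + (-216 + 24*I*√6) = 10482 + 24*I*√6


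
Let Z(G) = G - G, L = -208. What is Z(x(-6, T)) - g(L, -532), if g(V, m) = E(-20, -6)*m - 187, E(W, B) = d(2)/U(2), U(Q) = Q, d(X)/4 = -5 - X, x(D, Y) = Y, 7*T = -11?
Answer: -7261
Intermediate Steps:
T = -11/7 (T = (1/7)*(-11) = -11/7 ≈ -1.5714)
d(X) = -20 - 4*X (d(X) = 4*(-5 - X) = -20 - 4*X)
E(W, B) = -14 (E(W, B) = (-20 - 4*2)/2 = (-20 - 8)*(1/2) = -28*1/2 = -14)
g(V, m) = -187 - 14*m (g(V, m) = -14*m - 187 = -187 - 14*m)
Z(G) = 0
Z(x(-6, T)) - g(L, -532) = 0 - (-187 - 14*(-532)) = 0 - (-187 + 7448) = 0 - 1*7261 = 0 - 7261 = -7261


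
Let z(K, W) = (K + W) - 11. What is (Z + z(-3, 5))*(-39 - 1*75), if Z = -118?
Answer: 14478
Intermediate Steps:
z(K, W) = -11 + K + W
(Z + z(-3, 5))*(-39 - 1*75) = (-118 + (-11 - 3 + 5))*(-39 - 1*75) = (-118 - 9)*(-39 - 75) = -127*(-114) = 14478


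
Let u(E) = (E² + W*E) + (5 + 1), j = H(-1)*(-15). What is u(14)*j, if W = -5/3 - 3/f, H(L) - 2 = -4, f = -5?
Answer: 5612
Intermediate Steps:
H(L) = -2 (H(L) = 2 - 4 = -2)
W = -16/15 (W = -5/3 - 3/(-5) = -5*⅓ - 3*(-⅕) = -5/3 + ⅗ = -16/15 ≈ -1.0667)
j = 30 (j = -2*(-15) = 30)
u(E) = 6 + E² - 16*E/15 (u(E) = (E² - 16*E/15) + (5 + 1) = (E² - 16*E/15) + 6 = 6 + E² - 16*E/15)
u(14)*j = (6 + 14² - 16/15*14)*30 = (6 + 196 - 224/15)*30 = (2806/15)*30 = 5612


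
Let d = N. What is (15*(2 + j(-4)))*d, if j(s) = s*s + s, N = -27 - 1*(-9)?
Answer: -3780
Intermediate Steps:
N = -18 (N = -27 + 9 = -18)
j(s) = s + s² (j(s) = s² + s = s + s²)
d = -18
(15*(2 + j(-4)))*d = (15*(2 - 4*(1 - 4)))*(-18) = (15*(2 - 4*(-3)))*(-18) = (15*(2 + 12))*(-18) = (15*14)*(-18) = 210*(-18) = -3780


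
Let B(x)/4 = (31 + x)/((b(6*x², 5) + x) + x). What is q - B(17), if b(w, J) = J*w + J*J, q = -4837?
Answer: -42222365/8729 ≈ -4837.0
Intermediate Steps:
b(w, J) = J² + J*w (b(w, J) = J*w + J² = J² + J*w)
B(x) = 4*(31 + x)/(25 + 2*x + 30*x²) (B(x) = 4*((31 + x)/((5*(5 + 6*x²) + x) + x)) = 4*((31 + x)/(((25 + 30*x²) + x) + x)) = 4*((31 + x)/((25 + x + 30*x²) + x)) = 4*((31 + x)/(25 + 2*x + 30*x²)) = 4*(31 + x)/(25 + 2*x + 30*x²))
q - B(17) = -4837 - 4*(31 + 17)/(25 + 2*17 + 30*17²) = -4837 - 4*48/(25 + 34 + 30*289) = -4837 - 4*48/(25 + 34 + 8670) = -4837 - 4*48/8729 = -4837 - 1*192/8729 = -4837 - 192/8729 = -42222365/8729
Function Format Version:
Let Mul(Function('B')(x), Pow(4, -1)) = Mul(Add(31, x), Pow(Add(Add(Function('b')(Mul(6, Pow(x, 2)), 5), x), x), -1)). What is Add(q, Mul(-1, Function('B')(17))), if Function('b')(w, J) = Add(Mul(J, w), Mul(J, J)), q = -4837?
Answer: Rational(-42222365, 8729) ≈ -4837.0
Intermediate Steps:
Function('b')(w, J) = Add(Pow(J, 2), Mul(J, w)) (Function('b')(w, J) = Add(Mul(J, w), Pow(J, 2)) = Add(Pow(J, 2), Mul(J, w)))
Function('B')(x) = Mul(4, Pow(Add(25, Mul(2, x), Mul(30, Pow(x, 2))), -1), Add(31, x)) (Function('B')(x) = Mul(4, Mul(Add(31, x), Pow(Add(Add(Mul(5, Add(5, Mul(6, Pow(x, 2)))), x), x), -1))) = Mul(4, Mul(Add(31, x), Pow(Add(Add(Add(25, Mul(30, Pow(x, 2))), x), x), -1))) = Mul(4, Mul(Add(31, x), Pow(Add(Add(25, x, Mul(30, Pow(x, 2))), x), -1))) = Mul(4, Mul(Add(31, x), Pow(Add(25, Mul(2, x), Mul(30, Pow(x, 2))), -1))) = Mul(4, Mul(Pow(Add(25, Mul(2, x), Mul(30, Pow(x, 2))), -1), Add(31, x))) = Mul(4, Pow(Add(25, Mul(2, x), Mul(30, Pow(x, 2))), -1), Add(31, x)))
Add(q, Mul(-1, Function('B')(17))) = Add(-4837, Mul(-1, Mul(4, Pow(Add(25, Mul(2, 17), Mul(30, Pow(17, 2))), -1), Add(31, 17)))) = Add(-4837, Mul(-1, Mul(4, Pow(Add(25, 34, Mul(30, 289)), -1), 48))) = Add(-4837, Mul(-1, Mul(4, Pow(Add(25, 34, 8670), -1), 48))) = Add(-4837, Mul(-1, Mul(4, Pow(8729, -1), 48))) = Add(-4837, Mul(-1, Mul(4, Rational(1, 8729), 48))) = Add(-4837, Mul(-1, Rational(192, 8729))) = Add(-4837, Rational(-192, 8729)) = Rational(-42222365, 8729)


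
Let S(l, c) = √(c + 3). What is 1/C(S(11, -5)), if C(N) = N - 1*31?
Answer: -31/963 - I*√2/963 ≈ -0.032191 - 0.0014686*I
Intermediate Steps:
S(l, c) = √(3 + c)
C(N) = -31 + N (C(N) = N - 31 = -31 + N)
1/C(S(11, -5)) = 1/(-31 + √(3 - 5)) = 1/(-31 + √(-2)) = 1/(-31 + I*√2)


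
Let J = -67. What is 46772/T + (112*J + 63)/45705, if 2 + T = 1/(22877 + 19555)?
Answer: -90708122945903/3878663415 ≈ -23386.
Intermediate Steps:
T = -84863/42432 (T = -2 + 1/(22877 + 19555) = -2 + 1/42432 = -84863/42432 ≈ -2.0000)
46772/T + (112*J + 63)/45705 = 46772/(-84863/42432) + (112*(-67) + 63)/45705 = 46772*(-42432/84863) + (-7504 + 63)*(1/45705) = -1984629504/84863 - 7441*1/45705 = -1984629504/84863 - 7441/45705 = -90708122945903/3878663415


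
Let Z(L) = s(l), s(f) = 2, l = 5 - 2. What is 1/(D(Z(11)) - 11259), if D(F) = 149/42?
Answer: -42/472729 ≈ -8.8846e-5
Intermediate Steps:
l = 3
Z(L) = 2
D(F) = 149/42 (D(F) = 149*(1/42) = 149/42)
1/(D(Z(11)) - 11259) = 1/(149/42 - 11259) = 1/(-472729/42) = -42/472729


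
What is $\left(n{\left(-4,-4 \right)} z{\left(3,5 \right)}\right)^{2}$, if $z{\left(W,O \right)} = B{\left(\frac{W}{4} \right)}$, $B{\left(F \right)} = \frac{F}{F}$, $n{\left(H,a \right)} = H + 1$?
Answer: $9$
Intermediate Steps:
$n{\left(H,a \right)} = 1 + H$
$B{\left(F \right)} = 1$
$z{\left(W,O \right)} = 1$
$\left(n{\left(-4,-4 \right)} z{\left(3,5 \right)}\right)^{2} = \left(\left(1 - 4\right) 1\right)^{2} = \left(\left(-3\right) 1\right)^{2} = \left(-3\right)^{2} = 9$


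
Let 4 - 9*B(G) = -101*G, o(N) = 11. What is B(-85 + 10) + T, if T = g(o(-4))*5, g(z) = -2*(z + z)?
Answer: -9551/9 ≈ -1061.2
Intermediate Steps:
g(z) = -4*z
B(G) = 4/9 + 101*G/9 (B(G) = 4/9 - (-101)*G/9 = 4/9 + 101*G/9)
T = -220 (T = -4*11*5 = -44*5 = -220)
B(-85 + 10) + T = (4/9 + 101*(-85 + 10)/9) - 220 = (4/9 + (101/9)*(-75)) - 220 = (4/9 - 2525/3) - 220 = -7571/9 - 220 = -9551/9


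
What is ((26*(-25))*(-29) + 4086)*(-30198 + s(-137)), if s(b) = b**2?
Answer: -262135544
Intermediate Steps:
((26*(-25))*(-29) + 4086)*(-30198 + s(-137)) = ((26*(-25))*(-29) + 4086)*(-30198 + (-137)**2) = (-650*(-29) + 4086)*(-30198 + 18769) = (18850 + 4086)*(-11429) = 22936*(-11429) = -262135544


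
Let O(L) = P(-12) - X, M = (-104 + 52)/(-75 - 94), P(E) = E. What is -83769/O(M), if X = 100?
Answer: 11967/16 ≈ 747.94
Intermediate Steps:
M = 4/13 (M = -52/(-169) = -52*(-1/169) = 4/13 ≈ 0.30769)
O(L) = -112 (O(L) = -12 - 1*100 = -12 - 100 = -112)
-83769/O(M) = -83769/(-112) = -83769*(-1/112) = 11967/16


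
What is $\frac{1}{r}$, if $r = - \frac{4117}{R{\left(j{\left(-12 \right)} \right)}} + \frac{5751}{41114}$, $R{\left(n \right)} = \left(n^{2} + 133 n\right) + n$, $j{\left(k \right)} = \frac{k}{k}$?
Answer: $- \frac{5550390}{168489953} \approx -0.032942$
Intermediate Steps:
$j{\left(k \right)} = 1$
$R{\left(n \right)} = n^{2} + 134 n$
$r = - \frac{168489953}{5550390}$ ($r = - \frac{4117}{1 \left(134 + 1\right)} + \frac{5751}{41114} = - \frac{4117}{1 \cdot 135} + 5751 \cdot \frac{1}{41114} = - \frac{4117}{135} + \frac{5751}{41114} = - \frac{168489953}{5550390} \approx -30.356$)
$\frac{1}{r} = \frac{1}{- \frac{168489953}{5550390}} = - \frac{5550390}{168489953}$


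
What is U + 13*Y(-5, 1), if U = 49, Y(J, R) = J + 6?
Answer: 62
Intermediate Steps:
Y(J, R) = 6 + J
U + 13*Y(-5, 1) = 49 + 13*(6 - 5) = 49 + 13*1 = 49 + 13 = 62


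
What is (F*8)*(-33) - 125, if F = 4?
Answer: -1181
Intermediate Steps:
(F*8)*(-33) - 125 = (4*8)*(-33) - 125 = 32*(-33) - 125 = -1056 - 125 = -1181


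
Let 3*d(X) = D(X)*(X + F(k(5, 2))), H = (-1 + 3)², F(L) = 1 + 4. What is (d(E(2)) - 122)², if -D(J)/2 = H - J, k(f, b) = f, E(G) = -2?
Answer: 17956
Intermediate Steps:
F(L) = 5
H = 4 (H = 2² = 4)
D(J) = -8 + 2*J (D(J) = -2*(4 - J) = -8 + 2*J)
d(X) = (-8 + 2*X)*(5 + X)/3 (d(X) = ((-8 + 2*X)*(X + 5))/3 = ((-8 + 2*X)*(5 + X))/3 = (-8 + 2*X)*(5 + X)/3)
(d(E(2)) - 122)² = (2*(-4 - 2)*(5 - 2)/3 - 122)² = ((⅔)*(-6)*3 - 122)² = (-12 - 122)² = (-134)² = 17956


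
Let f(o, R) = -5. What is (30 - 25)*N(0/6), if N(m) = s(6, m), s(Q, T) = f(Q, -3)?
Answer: -25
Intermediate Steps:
s(Q, T) = -5
N(m) = -5
(30 - 25)*N(0/6) = (30 - 25)*(-5) = 5*(-5) = -25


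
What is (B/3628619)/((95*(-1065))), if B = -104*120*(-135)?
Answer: -22464/4895007031 ≈ -4.5892e-6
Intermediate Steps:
B = 1684800 (B = -12480*(-135) = 1684800)
(B/3628619)/((95*(-1065))) = (1684800/3628619)/((95*(-1065))) = (1684800*(1/3628619))/(-101175) = (1684800/3628619)*(-1/101175) = -22464/4895007031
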